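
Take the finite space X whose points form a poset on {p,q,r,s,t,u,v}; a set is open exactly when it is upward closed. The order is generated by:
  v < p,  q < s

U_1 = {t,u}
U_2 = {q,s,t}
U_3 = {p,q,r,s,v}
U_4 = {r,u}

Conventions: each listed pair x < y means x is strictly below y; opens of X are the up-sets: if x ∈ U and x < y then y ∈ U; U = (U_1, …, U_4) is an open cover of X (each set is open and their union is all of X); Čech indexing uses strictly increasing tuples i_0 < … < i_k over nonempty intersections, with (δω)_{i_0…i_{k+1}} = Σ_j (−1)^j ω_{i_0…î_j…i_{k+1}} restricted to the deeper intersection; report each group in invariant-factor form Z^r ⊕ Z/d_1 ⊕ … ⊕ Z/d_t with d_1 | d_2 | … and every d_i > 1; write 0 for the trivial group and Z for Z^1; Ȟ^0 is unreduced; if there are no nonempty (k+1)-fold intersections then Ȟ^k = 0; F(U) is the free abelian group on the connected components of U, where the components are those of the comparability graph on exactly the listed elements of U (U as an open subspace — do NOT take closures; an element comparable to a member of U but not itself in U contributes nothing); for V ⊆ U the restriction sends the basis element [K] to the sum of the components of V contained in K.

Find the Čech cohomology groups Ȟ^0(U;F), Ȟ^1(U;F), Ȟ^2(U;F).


Ȟ^0 ≅ Z^5, Ȟ^1 ≅ 0, Ȟ^2 ≅ 0

nonempty intersections:
  U12={t} U14={u} U23={q,s} U34={r}
components per intersection:
  U1: {t} {u}
  U2: {q,s} {t}
  U3: {p,v} {q,s} {r}
  U4: {r} {u}
  U12: {t}
  U14: {u}
  U23: {q,s}
  U34: {r}
C dims 9,4; δ0: rk 4, SNF 1^4
Ȟ^0: (9−4)−0=5 ⇒ Z^5
Ȟ^1: (4−0)−4=0 ⇒ 0
Ȟ^2: (0−0)−0=0 ⇒ 0


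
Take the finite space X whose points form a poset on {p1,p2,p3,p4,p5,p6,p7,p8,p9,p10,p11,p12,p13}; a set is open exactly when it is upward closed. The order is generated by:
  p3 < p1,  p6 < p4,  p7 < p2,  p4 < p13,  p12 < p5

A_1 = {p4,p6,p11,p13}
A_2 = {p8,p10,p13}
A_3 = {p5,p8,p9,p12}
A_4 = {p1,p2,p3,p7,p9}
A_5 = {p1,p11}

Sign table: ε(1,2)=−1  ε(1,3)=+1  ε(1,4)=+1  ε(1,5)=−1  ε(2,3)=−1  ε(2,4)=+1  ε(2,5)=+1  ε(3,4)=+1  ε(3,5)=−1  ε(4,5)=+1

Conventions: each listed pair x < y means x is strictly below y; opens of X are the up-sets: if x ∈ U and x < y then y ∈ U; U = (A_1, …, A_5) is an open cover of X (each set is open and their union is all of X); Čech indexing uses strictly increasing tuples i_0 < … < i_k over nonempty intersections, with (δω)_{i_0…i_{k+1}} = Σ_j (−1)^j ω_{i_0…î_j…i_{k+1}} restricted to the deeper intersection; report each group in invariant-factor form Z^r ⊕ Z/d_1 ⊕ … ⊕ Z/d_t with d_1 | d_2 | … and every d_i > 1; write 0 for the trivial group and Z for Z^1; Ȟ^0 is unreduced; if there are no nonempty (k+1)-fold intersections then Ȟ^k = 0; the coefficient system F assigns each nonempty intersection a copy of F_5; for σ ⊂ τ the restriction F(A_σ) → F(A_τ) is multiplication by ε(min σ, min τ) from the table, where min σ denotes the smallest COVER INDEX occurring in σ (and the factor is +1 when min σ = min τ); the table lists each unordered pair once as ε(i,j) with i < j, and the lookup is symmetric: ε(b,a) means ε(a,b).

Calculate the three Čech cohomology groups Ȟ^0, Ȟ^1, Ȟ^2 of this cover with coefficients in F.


Ȟ^0 = 0, Ȟ^1 = 0, Ȟ^2 = 0

nerve of the cover:
  A12={p13} A15={p11} A23={p8} A34={p9} A45={p1}
C dims 5,5; δ0: rk_F5 5
Ȟ^0 = (5 − 5) − 0 = 0, so Ȟ^0 ≅ 0
Ȟ^1 = (5 − 0) − 5 = 0, so Ȟ^1 ≅ 0
Ȟ^2 = (0 − 0) − 0 = 0, so Ȟ^2 ≅ 0


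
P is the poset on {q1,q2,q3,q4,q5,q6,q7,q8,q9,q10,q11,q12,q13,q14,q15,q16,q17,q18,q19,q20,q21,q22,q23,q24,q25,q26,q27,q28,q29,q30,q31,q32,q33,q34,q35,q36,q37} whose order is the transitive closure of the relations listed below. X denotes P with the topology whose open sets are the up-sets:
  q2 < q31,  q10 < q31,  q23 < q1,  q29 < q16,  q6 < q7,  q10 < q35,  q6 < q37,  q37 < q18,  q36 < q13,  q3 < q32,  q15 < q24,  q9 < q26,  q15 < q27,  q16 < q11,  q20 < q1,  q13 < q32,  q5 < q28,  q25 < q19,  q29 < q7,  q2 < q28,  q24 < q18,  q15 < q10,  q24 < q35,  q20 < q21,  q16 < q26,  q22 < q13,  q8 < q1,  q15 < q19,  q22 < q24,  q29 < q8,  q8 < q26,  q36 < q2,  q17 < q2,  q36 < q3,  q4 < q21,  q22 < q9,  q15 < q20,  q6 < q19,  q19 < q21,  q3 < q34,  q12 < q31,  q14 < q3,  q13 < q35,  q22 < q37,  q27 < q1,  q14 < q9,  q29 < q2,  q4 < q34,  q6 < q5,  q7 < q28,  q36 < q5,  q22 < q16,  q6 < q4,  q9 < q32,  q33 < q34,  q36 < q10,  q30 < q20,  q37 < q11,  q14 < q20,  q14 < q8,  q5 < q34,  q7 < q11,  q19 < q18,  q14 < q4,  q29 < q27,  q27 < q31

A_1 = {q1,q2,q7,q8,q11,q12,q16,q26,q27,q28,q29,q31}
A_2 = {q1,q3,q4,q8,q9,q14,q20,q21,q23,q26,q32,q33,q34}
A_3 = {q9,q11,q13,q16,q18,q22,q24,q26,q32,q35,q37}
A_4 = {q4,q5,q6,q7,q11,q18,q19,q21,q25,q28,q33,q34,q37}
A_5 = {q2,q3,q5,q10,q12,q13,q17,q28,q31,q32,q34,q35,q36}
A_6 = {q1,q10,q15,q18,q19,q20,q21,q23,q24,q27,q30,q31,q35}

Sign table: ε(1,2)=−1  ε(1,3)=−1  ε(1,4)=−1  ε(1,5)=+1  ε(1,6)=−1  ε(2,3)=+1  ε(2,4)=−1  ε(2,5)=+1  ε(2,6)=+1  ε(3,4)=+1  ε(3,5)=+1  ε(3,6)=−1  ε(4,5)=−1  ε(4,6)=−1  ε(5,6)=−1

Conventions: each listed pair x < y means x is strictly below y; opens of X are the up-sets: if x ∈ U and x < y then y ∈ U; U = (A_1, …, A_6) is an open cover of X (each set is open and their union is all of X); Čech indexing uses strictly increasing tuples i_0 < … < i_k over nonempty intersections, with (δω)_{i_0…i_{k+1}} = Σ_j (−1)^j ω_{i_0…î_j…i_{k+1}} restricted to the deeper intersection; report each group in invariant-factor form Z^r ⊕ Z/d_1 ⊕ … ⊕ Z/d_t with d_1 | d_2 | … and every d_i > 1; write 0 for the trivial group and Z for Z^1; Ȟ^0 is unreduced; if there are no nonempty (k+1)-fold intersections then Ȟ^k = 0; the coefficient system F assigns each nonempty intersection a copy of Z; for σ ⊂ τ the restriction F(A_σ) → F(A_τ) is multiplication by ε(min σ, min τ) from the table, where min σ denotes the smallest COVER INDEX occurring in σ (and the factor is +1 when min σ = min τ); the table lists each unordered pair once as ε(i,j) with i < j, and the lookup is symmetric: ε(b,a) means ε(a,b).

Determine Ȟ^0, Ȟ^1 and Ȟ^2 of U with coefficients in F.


nerve simplices:
  A12={q1,q8,q26} A13={q11,q16,q26} A14={q7,q11,q28} A15={q2,q12,q28,q31} A16={q1,q27,q31} A23={q9,q26,q32} A24={q4,q21,q33,q34} A25={q3,q32,q34} A26={q1,q20,q21,q23} A34={q11,q18,q37} A35={q13,q32,q35} A36={q18,q24,q35} A45={q5,q28,q34} A46={q18,q19,q21} A56={q10,q31,q35}
  A123={q26} A126={q1} A134={q11} A145={q28} A156={q31} A235={q32} A245={q34} A246={q21} A346={q18} A356={q35}
C dims 6,15,10; δ0: rk 6, SNF 1^5·2; δ1: rk 9, SNF 1^9
degree 0: 6−6−0 = 0 → Ȟ^0 ≅ 0
degree 1: 15−9−6 = 0 plus torsion [2] → Ȟ^1 ≅ Z/2
degree 2: 10−0−9 = 1 → Ȟ^2 ≅ Z

Ȟ^0(U;F) ≅ 0, Ȟ^1(U;F) ≅ Z/2, Ȟ^2(U;F) ≅ Z


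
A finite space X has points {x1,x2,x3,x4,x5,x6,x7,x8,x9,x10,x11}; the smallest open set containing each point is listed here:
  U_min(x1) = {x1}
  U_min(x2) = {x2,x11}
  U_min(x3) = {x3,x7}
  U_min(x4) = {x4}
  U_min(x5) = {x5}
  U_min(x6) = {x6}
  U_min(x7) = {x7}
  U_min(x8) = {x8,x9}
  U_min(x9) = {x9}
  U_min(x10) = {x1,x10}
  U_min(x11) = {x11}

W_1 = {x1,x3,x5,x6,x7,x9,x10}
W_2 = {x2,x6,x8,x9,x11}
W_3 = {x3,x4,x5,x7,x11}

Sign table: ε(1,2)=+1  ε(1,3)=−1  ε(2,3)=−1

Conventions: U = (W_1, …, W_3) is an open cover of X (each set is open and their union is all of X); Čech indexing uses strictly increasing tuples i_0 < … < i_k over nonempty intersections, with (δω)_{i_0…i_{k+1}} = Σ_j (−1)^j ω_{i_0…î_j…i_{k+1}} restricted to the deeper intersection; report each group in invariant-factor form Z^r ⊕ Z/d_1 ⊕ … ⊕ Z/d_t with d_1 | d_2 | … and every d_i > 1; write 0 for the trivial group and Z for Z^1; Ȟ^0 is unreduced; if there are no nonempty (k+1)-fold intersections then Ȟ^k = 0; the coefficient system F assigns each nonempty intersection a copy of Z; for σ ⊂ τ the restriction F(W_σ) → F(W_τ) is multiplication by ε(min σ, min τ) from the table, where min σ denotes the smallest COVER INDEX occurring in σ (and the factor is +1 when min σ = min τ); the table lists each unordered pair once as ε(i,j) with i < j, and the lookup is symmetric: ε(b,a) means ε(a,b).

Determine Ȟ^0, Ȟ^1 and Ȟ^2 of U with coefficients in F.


nerve simplices:
  W12={x6,x9} W13={x3,x5,x7} W23={x11}
C dims 3,3; δ0: rk 2, SNF 1^2
degree 0: 3−2−0 = 1 → Ȟ^0 ≅ Z
degree 1: 3−0−2 = 1 → Ȟ^1 ≅ Z
degree 2: 0−0−0 = 0 → Ȟ^2 ≅ 0

Ȟ^0 = Z, Ȟ^1 = Z, Ȟ^2 = 0


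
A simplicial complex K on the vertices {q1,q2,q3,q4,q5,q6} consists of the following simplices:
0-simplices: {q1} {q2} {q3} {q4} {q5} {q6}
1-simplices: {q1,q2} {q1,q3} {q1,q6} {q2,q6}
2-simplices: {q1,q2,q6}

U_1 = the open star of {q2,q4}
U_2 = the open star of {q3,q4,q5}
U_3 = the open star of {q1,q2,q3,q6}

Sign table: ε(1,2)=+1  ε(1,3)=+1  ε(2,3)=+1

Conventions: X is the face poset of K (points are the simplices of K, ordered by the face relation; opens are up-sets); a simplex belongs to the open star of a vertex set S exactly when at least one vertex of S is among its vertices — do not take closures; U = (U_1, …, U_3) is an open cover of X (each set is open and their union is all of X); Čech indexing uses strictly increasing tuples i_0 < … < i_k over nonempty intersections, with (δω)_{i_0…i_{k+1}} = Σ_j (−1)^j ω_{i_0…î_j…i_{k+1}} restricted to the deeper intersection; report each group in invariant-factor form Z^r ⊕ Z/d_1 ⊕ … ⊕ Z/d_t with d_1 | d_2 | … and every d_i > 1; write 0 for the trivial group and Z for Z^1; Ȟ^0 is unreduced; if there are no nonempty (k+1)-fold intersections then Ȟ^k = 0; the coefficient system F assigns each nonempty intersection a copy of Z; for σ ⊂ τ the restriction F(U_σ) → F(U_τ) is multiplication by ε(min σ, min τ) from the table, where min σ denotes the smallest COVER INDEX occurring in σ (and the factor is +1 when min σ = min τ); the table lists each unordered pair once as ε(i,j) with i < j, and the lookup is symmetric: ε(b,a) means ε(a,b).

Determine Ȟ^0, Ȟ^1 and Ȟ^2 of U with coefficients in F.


Ȟ^0(U;F) ≅ Z, Ȟ^1(U;F) ≅ Z, Ȟ^2(U;F) ≅ 0

nonempty overlaps:
  U1={{q2},{q4},{q1,q2},{q2,q6},{q1,q2,q6}} U2={{q3},{q4},{q5},{q1,q3}} U3={{q1},{q2},{q3},{q6},{q1,q2},{q1,q3},{q1,q6},{q2,q6},{q1,q2,q6}}
  U12={{q4}} U13={{q2},{q1,q2},{q2,q6},{q1,q2,q6}} U23={{q3},{q1,q3}}
C dims 3,3; δ0: rk 2, SNF 1^2
degree 0: 3−2−0 = 1 → Ȟ^0 ≅ Z
degree 1: 3−0−2 = 1 → Ȟ^1 ≅ Z
degree 2: 0−0−0 = 0 → Ȟ^2 ≅ 0


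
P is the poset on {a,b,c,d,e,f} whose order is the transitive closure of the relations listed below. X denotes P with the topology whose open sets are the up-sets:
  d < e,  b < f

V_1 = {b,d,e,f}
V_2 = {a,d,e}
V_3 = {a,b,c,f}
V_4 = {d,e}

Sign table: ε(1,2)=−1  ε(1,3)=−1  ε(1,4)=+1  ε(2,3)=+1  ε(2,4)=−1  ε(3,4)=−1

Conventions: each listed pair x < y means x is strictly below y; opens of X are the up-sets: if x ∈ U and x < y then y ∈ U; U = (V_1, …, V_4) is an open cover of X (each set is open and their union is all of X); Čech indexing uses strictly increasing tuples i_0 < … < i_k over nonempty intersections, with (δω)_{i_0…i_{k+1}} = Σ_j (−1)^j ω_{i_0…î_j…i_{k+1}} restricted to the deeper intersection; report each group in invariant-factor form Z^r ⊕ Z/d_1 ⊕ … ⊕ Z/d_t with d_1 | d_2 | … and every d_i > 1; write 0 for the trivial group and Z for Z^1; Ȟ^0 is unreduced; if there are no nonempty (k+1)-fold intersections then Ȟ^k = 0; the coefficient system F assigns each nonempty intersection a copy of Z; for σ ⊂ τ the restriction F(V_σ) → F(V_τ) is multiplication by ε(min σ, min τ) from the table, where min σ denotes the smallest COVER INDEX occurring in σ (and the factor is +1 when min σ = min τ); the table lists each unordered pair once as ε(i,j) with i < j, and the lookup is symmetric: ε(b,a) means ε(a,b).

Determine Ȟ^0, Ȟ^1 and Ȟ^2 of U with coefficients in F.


nonempty intersections:
  V12={d,e} V13={b,f} V14={d,e} V23={a} V24={d,e}
  V124={d,e}
C dims 4,5,1; δ0: rk 3, SNF 1^3; δ1: rk 1, SNF 1^1
Ȟ^0: (4−3)−0=1 ⇒ Z
Ȟ^1: (5−1)−3=1 ⇒ Z
Ȟ^2: (1−0)−1=0 ⇒ 0

Ȟ^0 ≅ Z,  Ȟ^1 ≅ Z,  Ȟ^2 ≅ 0


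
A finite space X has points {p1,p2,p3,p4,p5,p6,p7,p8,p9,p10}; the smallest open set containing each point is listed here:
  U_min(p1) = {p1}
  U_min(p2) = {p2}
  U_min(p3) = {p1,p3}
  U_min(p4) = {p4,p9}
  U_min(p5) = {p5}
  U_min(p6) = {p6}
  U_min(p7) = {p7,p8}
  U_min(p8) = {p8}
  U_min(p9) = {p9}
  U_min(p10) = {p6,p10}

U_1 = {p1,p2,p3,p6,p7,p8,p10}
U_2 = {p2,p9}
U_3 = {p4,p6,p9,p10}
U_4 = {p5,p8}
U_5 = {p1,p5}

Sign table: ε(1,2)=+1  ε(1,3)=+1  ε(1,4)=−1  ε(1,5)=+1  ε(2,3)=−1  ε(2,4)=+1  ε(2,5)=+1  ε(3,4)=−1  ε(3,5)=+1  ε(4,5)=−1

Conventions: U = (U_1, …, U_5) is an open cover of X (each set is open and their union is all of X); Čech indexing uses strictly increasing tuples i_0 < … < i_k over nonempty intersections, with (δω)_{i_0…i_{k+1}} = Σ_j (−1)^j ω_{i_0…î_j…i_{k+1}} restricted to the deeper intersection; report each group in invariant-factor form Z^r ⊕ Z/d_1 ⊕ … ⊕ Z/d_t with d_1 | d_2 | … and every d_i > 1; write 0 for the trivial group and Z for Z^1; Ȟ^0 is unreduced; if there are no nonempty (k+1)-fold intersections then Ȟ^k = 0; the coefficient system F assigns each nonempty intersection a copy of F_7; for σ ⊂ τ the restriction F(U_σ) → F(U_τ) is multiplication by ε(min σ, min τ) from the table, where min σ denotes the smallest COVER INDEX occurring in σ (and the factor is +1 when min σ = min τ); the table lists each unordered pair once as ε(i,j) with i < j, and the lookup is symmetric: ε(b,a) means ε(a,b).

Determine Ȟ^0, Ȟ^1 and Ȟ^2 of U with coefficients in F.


Ȟ^0 ≅ 0, Ȟ^1 ≅ Z/7 and Ȟ^2 ≅ 0

nonempty intersections:
  U12={p2} U13={p6,p10} U14={p8} U15={p1} U23={p9} U45={p5}
C dims 5,6; δ0: rk_F7 5
Ȟ^0: (5−5)−0=0 ⇒ 0
Ȟ^1: (6−0)−5=1 ⇒ Z/7
Ȟ^2: (0−0)−0=0 ⇒ 0


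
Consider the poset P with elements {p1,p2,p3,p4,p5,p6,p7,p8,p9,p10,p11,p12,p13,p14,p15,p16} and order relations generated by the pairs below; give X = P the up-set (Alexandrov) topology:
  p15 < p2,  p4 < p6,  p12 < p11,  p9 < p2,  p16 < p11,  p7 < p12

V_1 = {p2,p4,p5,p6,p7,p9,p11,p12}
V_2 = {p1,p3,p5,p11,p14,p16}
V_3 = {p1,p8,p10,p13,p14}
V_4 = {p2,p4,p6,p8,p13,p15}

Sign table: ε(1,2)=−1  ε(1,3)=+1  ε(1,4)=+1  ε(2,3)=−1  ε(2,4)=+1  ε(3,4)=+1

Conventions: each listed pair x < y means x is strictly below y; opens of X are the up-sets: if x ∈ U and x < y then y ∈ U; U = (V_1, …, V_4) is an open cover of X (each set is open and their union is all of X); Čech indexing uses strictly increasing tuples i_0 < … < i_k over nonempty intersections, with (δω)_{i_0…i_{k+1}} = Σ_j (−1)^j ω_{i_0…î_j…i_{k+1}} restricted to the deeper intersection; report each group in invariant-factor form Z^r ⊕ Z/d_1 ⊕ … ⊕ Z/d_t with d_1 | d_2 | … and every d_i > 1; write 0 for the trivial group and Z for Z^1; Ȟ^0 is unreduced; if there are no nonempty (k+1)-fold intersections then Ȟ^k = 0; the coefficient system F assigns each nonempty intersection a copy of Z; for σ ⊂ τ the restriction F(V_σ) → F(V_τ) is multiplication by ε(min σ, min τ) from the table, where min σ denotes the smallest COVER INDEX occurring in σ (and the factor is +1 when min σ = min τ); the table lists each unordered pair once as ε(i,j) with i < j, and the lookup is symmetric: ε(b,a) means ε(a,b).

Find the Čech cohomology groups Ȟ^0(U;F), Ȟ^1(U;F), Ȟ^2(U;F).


Ȟ^0(U;F) ≅ Z, Ȟ^1(U;F) ≅ Z and Ȟ^2(U;F) ≅ 0

intersection data:
  V12={p5,p11} V14={p2,p4,p6} V23={p1,p14} V34={p8,p13}
C dims 4,4; δ0: rk 3, SNF 1^3
Ȟ^0 = (4 − 3) − 0 = 1, so Ȟ^0 ≅ Z
Ȟ^1 = (4 − 0) − 3 = 1, so Ȟ^1 ≅ Z
Ȟ^2 = (0 − 0) − 0 = 0, so Ȟ^2 ≅ 0


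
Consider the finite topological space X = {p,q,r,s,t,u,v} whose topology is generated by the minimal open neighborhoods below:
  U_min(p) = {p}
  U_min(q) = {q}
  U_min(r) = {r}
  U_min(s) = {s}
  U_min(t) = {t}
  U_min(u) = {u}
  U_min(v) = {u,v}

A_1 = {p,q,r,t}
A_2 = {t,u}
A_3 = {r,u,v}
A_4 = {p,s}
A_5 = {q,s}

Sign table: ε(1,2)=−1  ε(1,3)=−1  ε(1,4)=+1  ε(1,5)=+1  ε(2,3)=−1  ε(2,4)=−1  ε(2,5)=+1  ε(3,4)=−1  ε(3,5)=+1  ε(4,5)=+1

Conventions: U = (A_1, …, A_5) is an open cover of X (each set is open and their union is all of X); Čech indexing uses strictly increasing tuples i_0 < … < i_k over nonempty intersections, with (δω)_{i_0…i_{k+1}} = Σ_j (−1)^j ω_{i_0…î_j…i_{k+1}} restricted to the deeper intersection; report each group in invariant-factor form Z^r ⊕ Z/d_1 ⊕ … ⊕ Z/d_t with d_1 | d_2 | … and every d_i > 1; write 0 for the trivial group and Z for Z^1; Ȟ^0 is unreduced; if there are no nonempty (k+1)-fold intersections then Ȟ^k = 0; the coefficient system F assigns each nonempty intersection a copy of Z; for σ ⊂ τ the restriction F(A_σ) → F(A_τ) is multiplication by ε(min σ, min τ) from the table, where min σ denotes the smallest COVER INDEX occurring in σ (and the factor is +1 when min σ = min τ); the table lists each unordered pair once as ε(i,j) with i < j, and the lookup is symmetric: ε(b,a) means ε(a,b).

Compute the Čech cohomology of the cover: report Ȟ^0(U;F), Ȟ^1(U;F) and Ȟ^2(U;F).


nonempty overlaps:
  A12={t} A13={r} A14={p} A15={q} A23={u} A45={s}
C dims 5,6; δ0: rk 5, SNF 1^4·2
degree 0: 5−5−0 = 0 → Ȟ^0 ≅ 0
degree 1: 6−0−5 = 1 plus torsion [2] → Ȟ^1 ≅ Z ⊕ Z/2
degree 2: 0−0−0 = 0 → Ȟ^2 ≅ 0

Ȟ^0 ≅ 0; Ȟ^1 ≅ Z ⊕ Z/2; Ȟ^2 ≅ 0


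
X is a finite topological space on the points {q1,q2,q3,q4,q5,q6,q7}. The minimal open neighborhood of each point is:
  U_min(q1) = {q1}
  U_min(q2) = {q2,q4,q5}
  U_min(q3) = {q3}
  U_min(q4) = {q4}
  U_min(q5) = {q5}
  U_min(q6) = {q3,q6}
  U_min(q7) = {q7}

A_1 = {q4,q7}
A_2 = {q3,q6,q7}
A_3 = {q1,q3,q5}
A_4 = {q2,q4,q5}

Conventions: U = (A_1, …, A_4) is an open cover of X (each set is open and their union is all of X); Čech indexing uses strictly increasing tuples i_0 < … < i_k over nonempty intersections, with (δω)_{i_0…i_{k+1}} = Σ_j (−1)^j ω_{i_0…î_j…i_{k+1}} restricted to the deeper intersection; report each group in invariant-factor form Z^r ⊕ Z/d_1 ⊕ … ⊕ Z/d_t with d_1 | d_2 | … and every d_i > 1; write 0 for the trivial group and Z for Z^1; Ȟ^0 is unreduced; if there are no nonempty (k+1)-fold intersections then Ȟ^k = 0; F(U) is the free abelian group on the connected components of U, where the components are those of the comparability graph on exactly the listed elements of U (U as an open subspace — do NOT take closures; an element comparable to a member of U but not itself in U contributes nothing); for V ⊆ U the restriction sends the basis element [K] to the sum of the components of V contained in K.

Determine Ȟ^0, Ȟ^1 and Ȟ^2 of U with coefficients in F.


Ȟ^0 ≅ Z^4,  Ȟ^1 ≅ 0,  Ȟ^2 ≅ 0

intersection data:
  A12={q7} A14={q4} A23={q3} A34={q5}
components per intersection:
  A1: {q4} {q7}
  A2: {q3,q6} {q7}
  A3: {q1} {q3} {q5}
  A4: {q2,q4,q5}
  A12: {q7}
  A14: {q4}
  A23: {q3}
  A34: {q5}
C dims 8,4; δ0: rk 4, SNF 1^4
Ȟ^0 = (8 − 4) − 0 = 4, so Ȟ^0 ≅ Z^4
Ȟ^1 = (4 − 0) − 4 = 0, so Ȟ^1 ≅ 0
Ȟ^2 = (0 − 0) − 0 = 0, so Ȟ^2 ≅ 0


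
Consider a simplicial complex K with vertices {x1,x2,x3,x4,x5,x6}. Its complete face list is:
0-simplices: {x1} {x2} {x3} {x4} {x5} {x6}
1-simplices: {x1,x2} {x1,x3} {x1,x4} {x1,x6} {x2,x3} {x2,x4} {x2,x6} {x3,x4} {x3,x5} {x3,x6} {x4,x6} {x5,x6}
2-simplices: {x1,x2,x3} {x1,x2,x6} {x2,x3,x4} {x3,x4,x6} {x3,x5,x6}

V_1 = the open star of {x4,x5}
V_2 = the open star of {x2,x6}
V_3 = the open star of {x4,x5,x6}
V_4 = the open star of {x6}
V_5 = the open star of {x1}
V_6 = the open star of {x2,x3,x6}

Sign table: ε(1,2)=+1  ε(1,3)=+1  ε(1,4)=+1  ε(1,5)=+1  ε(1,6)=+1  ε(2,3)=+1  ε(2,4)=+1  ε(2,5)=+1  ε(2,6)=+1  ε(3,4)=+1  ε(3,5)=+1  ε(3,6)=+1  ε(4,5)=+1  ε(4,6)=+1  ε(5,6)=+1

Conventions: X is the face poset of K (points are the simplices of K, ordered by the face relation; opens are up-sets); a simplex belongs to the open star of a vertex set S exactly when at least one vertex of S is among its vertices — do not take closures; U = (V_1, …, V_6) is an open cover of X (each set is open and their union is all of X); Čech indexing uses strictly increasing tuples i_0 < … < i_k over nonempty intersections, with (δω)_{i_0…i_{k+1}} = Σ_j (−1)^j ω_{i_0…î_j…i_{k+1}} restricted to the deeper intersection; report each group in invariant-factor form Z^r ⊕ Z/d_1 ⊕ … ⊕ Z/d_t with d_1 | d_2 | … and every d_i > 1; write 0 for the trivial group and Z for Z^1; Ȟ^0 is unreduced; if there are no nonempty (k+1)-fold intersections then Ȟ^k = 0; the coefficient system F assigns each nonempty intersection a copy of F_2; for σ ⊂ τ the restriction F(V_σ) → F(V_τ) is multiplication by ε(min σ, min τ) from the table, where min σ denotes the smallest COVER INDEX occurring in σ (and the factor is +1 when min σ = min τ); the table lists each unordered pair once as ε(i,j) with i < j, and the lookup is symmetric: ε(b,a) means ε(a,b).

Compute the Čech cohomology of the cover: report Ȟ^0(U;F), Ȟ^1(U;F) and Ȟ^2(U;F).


Ȟ^0 ≅ Z/2, Ȟ^1 ≅ 0, Ȟ^2 ≅ 0

nonempty overlaps:
  V1={{x4},{x5},{x1,x4},{x2,x4},{x3,x4},{x3,x5},{x4,x6},{x5,x6},{x2,x3,x4},{x3,x4,x6},{x3,x5,x6}} V2={{x2},{x6},{x1,x2},{x1,x6},{x2,x3},{x2,x4},{x2,x6},{x3,x6},{x4,x6},{x5,x6},{x1,x2,x3},{x1,x2,x6},{x2,x3,x4},{x3,x4,x6},{x3,x5,x6}} V3={{x4},{x5},{x6},{x1,x4},{x1,x6},{x2,x4},{x2,x6},{x3,x4},{x3,x5},{x3,x6},{x4,x6},{x5,x6},{x1,x2,x6},{x2,x3,x4},{x3,x4,x6},{x3,x5,x6}} V4={{x6},{x1,x6},{x2,x6},{x3,x6},{x4,x6},{x5,x6},{x1,x2,x6},{x3,x4,x6},{x3,x5,x6}} V5={{x1},{x1,x2},{x1,x3},{x1,x4},{x1,x6},{x1,x2,x3},{x1,x2,x6}} V6={{x2},{x3},{x6},{x1,x2},{x1,x3},{x1,x6},{x2,x3},{x2,x4},{x2,x6},{x3,x4},{x3,x5},{x3,x6},{x4,x6},{x5,x6},{x1,x2,x3},{x1,x2,x6},{x2,x3,x4},{x3,x4,x6},{x3,x5,x6}}
  V12={{x2,x4},{x4,x6},{x5,x6},{x2,x3,x4},{x3,x4,x6},{x3,x5,x6}} V13={{x4},{x5},{x1,x4},{x2,x4},{x3,x4},{x3,x5},{x4,x6},{x5,x6},{x2,x3,x4},{x3,x4,x6},{x3,x5,x6}} V14={{x4,x6},{x5,x6},{x3,x4,x6},{x3,x5,x6}} V15={{x1,x4}} V16={{x2,x4},{x3,x4},{x3,x5},{x4,x6},{x5,x6},{x2,x3,x4},{x3,x4,x6},{x3,x5,x6}} V23={{x6},{x1,x6},{x2,x4},{x2,x6},{x3,x6},{x4,x6},{x5,x6},{x1,x2,x6},{x2,x3,x4},{x3,x4,x6},{x3,x5,x6}} V24={{x6},{x1,x6},{x2,x6},{x3,x6},{x4,x6},{x5,x6},{x1,x2,x6},{x3,x4,x6},{x3,x5,x6}} V25={{x1,x2},{x1,x6},{x1,x2,x3},{x1,x2,x6}} V26={{x2},{x6},{x1,x2},{x1,x6},{x2,x3},{x2,x4},{x2,x6},{x3,x6},{x4,x6},{x5,x6},{x1,x2,x3},{x1,x2,x6},{x2,x3,x4},{x3,x4,x6},{x3,x5,x6}} V34={{x6},{x1,x6},{x2,x6},{x3,x6},{x4,x6},{x5,x6},{x1,x2,x6},{x3,x4,x6},{x3,x5,x6}} V35={{x1,x4},{x1,x6},{x1,x2,x6}} V36={{x6},{x1,x6},{x2,x4},{x2,x6},{x3,x4},{x3,x5},{x3,x6},{x4,x6},{x5,x6},{x1,x2,x6},{x2,x3,x4},{x3,x4,x6},{x3,x5,x6}} V45={{x1,x6},{x1,x2,x6}} V46={{x6},{x1,x6},{x2,x6},{x3,x6},{x4,x6},{x5,x6},{x1,x2,x6},{x3,x4,x6},{x3,x5,x6}} V56={{x1,x2},{x1,x3},{x1,x6},{x1,x2,x3},{x1,x2,x6}}
  V123={{x2,x4},{x4,x6},{x5,x6},{x2,x3,x4},{x3,x4,x6},{x3,x5,x6}} V124={{x4,x6},{x5,x6},{x3,x4,x6},{x3,x5,x6}} V126={{x2,x4},{x4,x6},{x5,x6},{x2,x3,x4},{x3,x4,x6},{x3,x5,x6}} V134={{x4,x6},{x5,x6},{x3,x4,x6},{x3,x5,x6}} V135={{x1,x4}} V136={{x2,x4},{x3,x4},{x3,x5},{x4,x6},{x5,x6},{x2,x3,x4},{x3,x4,x6},{x3,x5,x6}} V146={{x4,x6},{x5,x6},{x3,x4,x6},{x3,x5,x6}} V234={{x6},{x1,x6},{x2,x6},{x3,x6},{x4,x6},{x5,x6},{x1,x2,x6},{x3,x4,x6},{x3,x5,x6}} V235={{x1,x6},{x1,x2,x6}} V236={{x6},{x1,x6},{x2,x4},{x2,x6},{x3,x6},{x4,x6},{x5,x6},{x1,x2,x6},{x2,x3,x4},{x3,x4,x6},{x3,x5,x6}} V245={{x1,x6},{x1,x2,x6}} V246={{x6},{x1,x6},{x2,x6},{x3,x6},{x4,x6},{x5,x6},{x1,x2,x6},{x3,x4,x6},{x3,x5,x6}} V256={{x1,x2},{x1,x6},{x1,x2,x3},{x1,x2,x6}} V345={{x1,x6},{x1,x2,x6}} V346={{x6},{x1,x6},{x2,x6},{x3,x6},{x4,x6},{x5,x6},{x1,x2,x6},{x3,x4,x6},{x3,x5,x6}} V356={{x1,x6},{x1,x2,x6}} V456={{x1,x6},{x1,x2,x6}}
  V1234={{x4,x6},{x5,x6},{x3,x4,x6},{x3,x5,x6}} V1236={{x2,x4},{x4,x6},{x5,x6},{x2,x3,x4},{x3,x4,x6},{x3,x5,x6}} V1246={{x4,x6},{x5,x6},{x3,x4,x6},{x3,x5,x6}} V1346={{x4,x6},{x5,x6},{x3,x4,x6},{x3,x5,x6}} V2345={{x1,x6},{x1,x2,x6}} V2346={{x6},{x1,x6},{x2,x6},{x3,x6},{x4,x6},{x5,x6},{x1,x2,x6},{x3,x4,x6},{x3,x5,x6}} V2356={{x1,x6},{x1,x2,x6}} V2456={{x1,x6},{x1,x2,x6}} V3456={{x1,x6},{x1,x2,x6}}
  V12346={{x4,x6},{x5,x6},{x3,x4,x6},{x3,x5,x6}} V23456={{x1,x6},{x1,x2,x6}}
C dims 6,15,17,9; δ0: rk_F2 5; δ1: rk_F2 10; δ2: rk_F2 7
degree 0: 6−5−0 = 1 → Ȟ^0 ≅ Z/2
degree 1: 15−10−5 = 0 → Ȟ^1 ≅ 0
degree 2: 17−7−10 = 0 → Ȟ^2 ≅ 0


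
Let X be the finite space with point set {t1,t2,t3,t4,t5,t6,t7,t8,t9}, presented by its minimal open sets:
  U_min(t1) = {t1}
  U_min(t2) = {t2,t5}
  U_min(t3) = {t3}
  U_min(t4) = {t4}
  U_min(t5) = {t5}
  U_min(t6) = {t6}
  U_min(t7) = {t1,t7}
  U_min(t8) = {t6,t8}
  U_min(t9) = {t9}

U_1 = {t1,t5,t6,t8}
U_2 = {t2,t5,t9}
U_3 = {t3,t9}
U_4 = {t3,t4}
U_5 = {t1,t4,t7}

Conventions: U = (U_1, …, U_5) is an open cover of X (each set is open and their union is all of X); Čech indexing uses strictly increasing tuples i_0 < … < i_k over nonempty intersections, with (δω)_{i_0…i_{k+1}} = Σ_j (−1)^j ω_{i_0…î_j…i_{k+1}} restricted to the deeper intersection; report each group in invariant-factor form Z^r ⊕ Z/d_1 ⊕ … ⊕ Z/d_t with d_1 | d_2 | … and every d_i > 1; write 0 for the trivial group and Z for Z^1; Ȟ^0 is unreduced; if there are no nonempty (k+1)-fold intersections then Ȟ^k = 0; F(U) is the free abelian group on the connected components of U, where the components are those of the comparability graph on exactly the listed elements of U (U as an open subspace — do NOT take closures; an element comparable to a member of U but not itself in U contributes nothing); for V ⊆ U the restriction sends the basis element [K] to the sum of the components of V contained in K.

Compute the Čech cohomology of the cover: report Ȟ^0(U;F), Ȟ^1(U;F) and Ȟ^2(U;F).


intersection data:
  U12={t5} U15={t1} U23={t9} U34={t3} U45={t4}
components per intersection:
  U1: {t1} {t5} {t6,t8}
  U2: {t2,t5} {t9}
  U3: {t3} {t9}
  U4: {t3} {t4}
  U5: {t1,t7} {t4}
  U12: {t5}
  U15: {t1}
  U23: {t9}
  U34: {t3}
  U45: {t4}
C dims 11,5; δ0: rk 5, SNF 1^5
Ȟ^0 = (11 − 5) − 0 = 6, so Ȟ^0 ≅ Z^6
Ȟ^1 = (5 − 0) − 5 = 0, so Ȟ^1 ≅ 0
Ȟ^2 = (0 − 0) − 0 = 0, so Ȟ^2 ≅ 0

Ȟ^0 = Z^6,  Ȟ^1 = 0,  Ȟ^2 = 0


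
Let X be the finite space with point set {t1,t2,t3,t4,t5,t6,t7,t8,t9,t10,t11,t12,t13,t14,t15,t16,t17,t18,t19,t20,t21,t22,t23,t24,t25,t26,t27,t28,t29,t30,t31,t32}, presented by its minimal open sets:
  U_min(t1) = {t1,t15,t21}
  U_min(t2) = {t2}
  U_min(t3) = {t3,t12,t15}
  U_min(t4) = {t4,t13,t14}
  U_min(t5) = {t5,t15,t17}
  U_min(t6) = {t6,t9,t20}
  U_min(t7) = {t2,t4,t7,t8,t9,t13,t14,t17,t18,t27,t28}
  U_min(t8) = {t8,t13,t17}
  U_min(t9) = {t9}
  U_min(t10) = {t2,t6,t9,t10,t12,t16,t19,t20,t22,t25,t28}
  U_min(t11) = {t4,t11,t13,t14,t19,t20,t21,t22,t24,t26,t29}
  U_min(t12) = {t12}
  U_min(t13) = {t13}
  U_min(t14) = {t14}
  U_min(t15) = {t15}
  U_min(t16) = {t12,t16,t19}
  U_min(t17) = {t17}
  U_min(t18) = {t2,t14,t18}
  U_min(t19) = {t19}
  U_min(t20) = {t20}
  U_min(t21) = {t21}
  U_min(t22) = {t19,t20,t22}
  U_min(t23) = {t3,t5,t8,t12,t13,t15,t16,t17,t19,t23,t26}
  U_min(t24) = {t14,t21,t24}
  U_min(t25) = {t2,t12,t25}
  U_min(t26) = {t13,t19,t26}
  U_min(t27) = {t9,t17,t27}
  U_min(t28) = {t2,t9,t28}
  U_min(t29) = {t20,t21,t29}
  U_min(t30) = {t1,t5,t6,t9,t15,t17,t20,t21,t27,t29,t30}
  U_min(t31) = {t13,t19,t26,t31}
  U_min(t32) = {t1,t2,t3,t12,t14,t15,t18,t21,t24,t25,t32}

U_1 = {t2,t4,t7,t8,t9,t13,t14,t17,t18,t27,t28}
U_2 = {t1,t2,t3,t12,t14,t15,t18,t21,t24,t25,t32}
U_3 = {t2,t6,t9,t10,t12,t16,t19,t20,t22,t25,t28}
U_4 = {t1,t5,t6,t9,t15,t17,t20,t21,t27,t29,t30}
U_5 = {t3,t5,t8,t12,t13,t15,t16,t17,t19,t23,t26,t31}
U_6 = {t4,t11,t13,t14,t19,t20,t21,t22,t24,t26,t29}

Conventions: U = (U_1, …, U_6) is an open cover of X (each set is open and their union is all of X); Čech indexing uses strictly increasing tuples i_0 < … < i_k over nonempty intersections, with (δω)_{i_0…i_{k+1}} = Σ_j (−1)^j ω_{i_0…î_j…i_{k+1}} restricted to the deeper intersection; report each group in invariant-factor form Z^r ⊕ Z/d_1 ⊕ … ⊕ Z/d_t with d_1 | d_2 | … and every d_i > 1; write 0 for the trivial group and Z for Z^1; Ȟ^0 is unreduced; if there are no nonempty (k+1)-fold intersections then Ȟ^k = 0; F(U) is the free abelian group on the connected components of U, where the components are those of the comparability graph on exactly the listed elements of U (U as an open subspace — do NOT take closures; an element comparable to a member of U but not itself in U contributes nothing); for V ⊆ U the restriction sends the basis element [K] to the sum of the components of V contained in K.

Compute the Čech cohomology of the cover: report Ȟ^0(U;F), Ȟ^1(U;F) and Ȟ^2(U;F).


Ȟ^0 ≅ Z, Ȟ^1 ≅ 0 and Ȟ^2 ≅ Z/2

nonempty overlaps:
  U12={t2,t14,t18} U13={t2,t9,t28} U14={t9,t17,t27} U15={t8,t13,t17} U16={t4,t13,t14} U23={t2,t12,t25} U24={t1,t15,t21} U25={t3,t12,t15} U26={t14,t21,t24} U34={t6,t9,t20} U35={t12,t16,t19} U36={t19,t20,t22} U45={t5,t15,t17} U46={t20,t21,t29} U56={t13,t19,t26}
  U123={t2} U126={t14} U134={t9} U145={t17} U156={t13} U235={t12} U245={t15} U246={t21} U346={t20} U356={t19}
components per intersection:
  U1: {t2,t4,t7,t8,t9,t13,t14,t17,t18,t27,t28}
  U2: {t1,t2,t3,t12,t14,t15,t18,t21,t24,t25,t32}
  U3: {t2,t6,t9,t10,t12,t16,t19,t20,t22,t25,t28}
  U4: {t1,t5,t6,t9,t15,t17,t20,t21,t27,t29,t30}
  U5: {t3,t5,t8,t12,t13,t15,t16,t17,t19,t23,t26,t31}
  U6: {t4,t11,t13,t14,t19,t20,t21,t22,t24,t26,t29}
  U12: {t2,t14,t18}
  U13: {t2,t9,t28}
  U14: {t9,t17,t27}
  U15: {t8,t13,t17}
  U16: {t4,t13,t14}
  U23: {t2,t12,t25}
  U24: {t1,t15,t21}
  U25: {t3,t12,t15}
  U26: {t14,t21,t24}
  U34: {t6,t9,t20}
  U35: {t12,t16,t19}
  U36: {t19,t20,t22}
  U45: {t5,t15,t17}
  U46: {t20,t21,t29}
  U56: {t13,t19,t26}
  U123: {t2}
  U126: {t14}
  U134: {t9}
  U145: {t17}
  U156: {t13}
  U235: {t12}
  U245: {t15}
  U246: {t21}
  U346: {t20}
  U356: {t19}
C dims 6,15,10; δ0: rk 5, SNF 1^5; δ1: rk 10, SNF 1^9·2
degree 0: 6−5−0 = 1 → Ȟ^0 ≅ Z
degree 1: 15−10−5 = 0 → Ȟ^1 ≅ 0
degree 2: 10−0−10 = 0 plus torsion [2] → Ȟ^2 ≅ Z/2


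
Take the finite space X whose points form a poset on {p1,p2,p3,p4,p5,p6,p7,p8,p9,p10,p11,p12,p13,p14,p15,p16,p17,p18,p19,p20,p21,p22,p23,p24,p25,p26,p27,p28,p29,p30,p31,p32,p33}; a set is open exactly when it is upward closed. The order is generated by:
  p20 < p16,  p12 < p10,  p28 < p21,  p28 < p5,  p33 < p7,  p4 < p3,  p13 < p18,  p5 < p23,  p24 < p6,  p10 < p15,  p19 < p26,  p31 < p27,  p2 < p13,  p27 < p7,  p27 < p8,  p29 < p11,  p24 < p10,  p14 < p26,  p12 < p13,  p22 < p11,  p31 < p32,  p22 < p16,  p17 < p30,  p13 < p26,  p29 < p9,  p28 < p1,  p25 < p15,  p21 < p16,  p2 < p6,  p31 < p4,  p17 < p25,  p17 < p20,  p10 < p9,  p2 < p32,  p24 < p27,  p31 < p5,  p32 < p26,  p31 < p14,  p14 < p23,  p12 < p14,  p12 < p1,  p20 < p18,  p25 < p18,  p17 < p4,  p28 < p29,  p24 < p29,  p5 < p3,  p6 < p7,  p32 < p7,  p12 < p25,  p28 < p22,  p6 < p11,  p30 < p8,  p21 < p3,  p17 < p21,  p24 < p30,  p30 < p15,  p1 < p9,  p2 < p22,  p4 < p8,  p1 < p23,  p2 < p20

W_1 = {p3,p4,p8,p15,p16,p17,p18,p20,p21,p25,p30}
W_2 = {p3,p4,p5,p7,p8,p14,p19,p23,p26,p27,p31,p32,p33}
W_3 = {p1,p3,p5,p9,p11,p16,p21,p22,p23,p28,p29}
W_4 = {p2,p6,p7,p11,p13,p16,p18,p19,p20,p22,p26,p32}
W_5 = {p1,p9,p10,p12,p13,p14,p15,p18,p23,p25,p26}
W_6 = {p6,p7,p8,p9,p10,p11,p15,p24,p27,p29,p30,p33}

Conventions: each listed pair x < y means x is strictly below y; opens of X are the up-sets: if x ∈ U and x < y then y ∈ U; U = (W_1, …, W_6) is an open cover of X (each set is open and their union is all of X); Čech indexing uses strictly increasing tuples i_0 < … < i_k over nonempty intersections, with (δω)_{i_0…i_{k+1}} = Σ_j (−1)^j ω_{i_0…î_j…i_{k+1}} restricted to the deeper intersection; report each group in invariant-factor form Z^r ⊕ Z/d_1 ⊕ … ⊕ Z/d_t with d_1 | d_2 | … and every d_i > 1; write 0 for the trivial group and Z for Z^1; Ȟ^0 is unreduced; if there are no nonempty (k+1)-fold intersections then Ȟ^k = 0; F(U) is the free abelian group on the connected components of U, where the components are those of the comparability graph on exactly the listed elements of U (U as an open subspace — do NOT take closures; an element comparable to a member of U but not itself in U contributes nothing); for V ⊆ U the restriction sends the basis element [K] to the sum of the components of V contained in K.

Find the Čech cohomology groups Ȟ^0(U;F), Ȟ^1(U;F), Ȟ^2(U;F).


nonempty overlaps:
  W12={p3,p4,p8} W13={p3,p16,p21} W14={p16,p18,p20} W15={p15,p18,p25} W16={p8,p15,p30} W23={p3,p5,p23} W24={p7,p19,p26,p32} W25={p14,p23,p26} W26={p7,p8,p27,p33} W34={p11,p16,p22} W35={p1,p9,p23} W36={p9,p11,p29} W45={p13,p18,p26} W46={p6,p7,p11} W56={p9,p10,p15}
  W123={p3} W126={p8} W134={p16} W145={p18} W156={p15} W235={p23} W245={p26} W246={p7} W346={p11} W356={p9}
components per intersection:
  W1: {p3,p4,p8,p15,p16,p17,p18,p20,p21,p25,p30}
  W2: {p3,p4,p5,p7,p8,p14,p19,p23,p26,p27,p31,p32,p33}
  W3: {p1,p3,p5,p9,p11,p16,p21,p22,p23,p28,p29}
  W4: {p2,p6,p7,p11,p13,p16,p18,p19,p20,p22,p26,p32}
  W5: {p1,p9,p10,p12,p13,p14,p15,p18,p23,p25,p26}
  W6: {p6,p7,p8,p9,p10,p11,p15,p24,p27,p29,p30,p33}
  W12: {p3,p4,p8}
  W13: {p3,p16,p21}
  W14: {p16,p18,p20}
  W15: {p15,p18,p25}
  W16: {p8,p15,p30}
  W23: {p3,p5,p23}
  W24: {p7,p19,p26,p32}
  W25: {p14,p23,p26}
  W26: {p7,p8,p27,p33}
  W34: {p11,p16,p22}
  W35: {p1,p9,p23}
  W36: {p9,p11,p29}
  W45: {p13,p18,p26}
  W46: {p6,p7,p11}
  W56: {p9,p10,p15}
  W123: {p3}
  W126: {p8}
  W134: {p16}
  W145: {p18}
  W156: {p15}
  W235: {p23}
  W245: {p26}
  W246: {p7}
  W346: {p11}
  W356: {p9}
C dims 6,15,10; δ0: rk 5, SNF 1^5; δ1: rk 10, SNF 1^9·2
degree 0: 6−5−0 = 1 → Ȟ^0 ≅ Z
degree 1: 15−10−5 = 0 → Ȟ^1 ≅ 0
degree 2: 10−0−10 = 0 plus torsion [2] → Ȟ^2 ≅ Z/2

Ȟ^0(U;F) ≅ Z,  Ȟ^1(U;F) ≅ 0,  Ȟ^2(U;F) ≅ Z/2


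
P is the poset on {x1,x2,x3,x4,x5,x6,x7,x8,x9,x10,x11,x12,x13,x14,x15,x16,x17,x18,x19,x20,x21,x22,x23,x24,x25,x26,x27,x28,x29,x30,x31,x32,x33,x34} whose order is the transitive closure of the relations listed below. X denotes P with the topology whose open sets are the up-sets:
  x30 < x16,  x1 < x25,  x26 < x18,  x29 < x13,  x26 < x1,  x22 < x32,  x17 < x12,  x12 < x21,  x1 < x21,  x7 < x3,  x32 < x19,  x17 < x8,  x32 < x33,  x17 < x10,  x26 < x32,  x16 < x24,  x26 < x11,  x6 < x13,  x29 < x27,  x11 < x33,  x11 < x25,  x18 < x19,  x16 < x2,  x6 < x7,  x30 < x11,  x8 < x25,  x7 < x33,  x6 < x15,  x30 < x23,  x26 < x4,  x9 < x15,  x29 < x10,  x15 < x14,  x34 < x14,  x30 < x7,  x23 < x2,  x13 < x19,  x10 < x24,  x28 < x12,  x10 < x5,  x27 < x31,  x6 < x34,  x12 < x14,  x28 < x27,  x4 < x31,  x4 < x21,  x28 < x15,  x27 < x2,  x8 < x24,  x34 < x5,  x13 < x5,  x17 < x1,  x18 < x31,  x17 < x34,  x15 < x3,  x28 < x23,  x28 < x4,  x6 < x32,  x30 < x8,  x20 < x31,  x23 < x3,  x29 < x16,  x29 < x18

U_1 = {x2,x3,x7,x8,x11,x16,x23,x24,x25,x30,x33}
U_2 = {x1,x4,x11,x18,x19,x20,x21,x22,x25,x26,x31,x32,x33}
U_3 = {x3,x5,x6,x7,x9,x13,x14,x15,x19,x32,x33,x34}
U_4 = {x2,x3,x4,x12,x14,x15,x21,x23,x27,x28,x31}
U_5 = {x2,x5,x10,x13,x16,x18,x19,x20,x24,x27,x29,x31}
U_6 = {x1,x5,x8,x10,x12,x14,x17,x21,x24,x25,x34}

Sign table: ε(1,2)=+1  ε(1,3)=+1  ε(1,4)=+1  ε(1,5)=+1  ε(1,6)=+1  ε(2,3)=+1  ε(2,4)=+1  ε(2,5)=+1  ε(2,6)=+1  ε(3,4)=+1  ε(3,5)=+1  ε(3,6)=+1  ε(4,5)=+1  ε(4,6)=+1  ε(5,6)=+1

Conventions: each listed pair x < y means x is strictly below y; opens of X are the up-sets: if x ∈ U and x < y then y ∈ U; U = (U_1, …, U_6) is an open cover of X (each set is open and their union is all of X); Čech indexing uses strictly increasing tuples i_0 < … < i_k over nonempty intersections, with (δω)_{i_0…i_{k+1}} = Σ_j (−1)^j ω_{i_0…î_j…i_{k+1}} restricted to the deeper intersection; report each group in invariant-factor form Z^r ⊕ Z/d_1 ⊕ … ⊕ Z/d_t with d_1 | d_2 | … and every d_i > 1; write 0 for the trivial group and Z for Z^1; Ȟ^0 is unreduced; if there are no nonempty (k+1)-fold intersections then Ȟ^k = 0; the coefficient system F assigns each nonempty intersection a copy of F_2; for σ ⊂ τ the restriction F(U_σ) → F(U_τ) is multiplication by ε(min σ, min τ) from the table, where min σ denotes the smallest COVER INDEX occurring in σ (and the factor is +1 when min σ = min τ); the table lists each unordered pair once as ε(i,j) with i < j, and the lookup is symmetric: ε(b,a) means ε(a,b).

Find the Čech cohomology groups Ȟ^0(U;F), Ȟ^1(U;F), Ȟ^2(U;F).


cover nerve:
  U12={x11,x25,x33} U13={x3,x7,x33} U14={x2,x3,x23} U15={x2,x16,x24} U16={x8,x24,x25} U23={x19,x32,x33} U24={x4,x21,x31} U25={x18,x19,x20,x31} U26={x1,x21,x25} U34={x3,x14,x15} U35={x5,x13,x19} U36={x5,x14,x34} U45={x2,x27,x31} U46={x12,x14,x21} U56={x5,x10,x24}
  U123={x33} U126={x25} U134={x3} U145={x2} U156={x24} U235={x19} U245={x31} U246={x21} U346={x14} U356={x5}
C dims 6,15,10; δ0: rk_F2 5; δ1: rk_F2 9
Ȟ^0: (6−5)−0=1 ⇒ Z/2
Ȟ^1: (15−9)−5=1 ⇒ Z/2
Ȟ^2: (10−0)−9=1 ⇒ Z/2

Ȟ^0 = Z/2; Ȟ^1 = Z/2; Ȟ^2 = Z/2


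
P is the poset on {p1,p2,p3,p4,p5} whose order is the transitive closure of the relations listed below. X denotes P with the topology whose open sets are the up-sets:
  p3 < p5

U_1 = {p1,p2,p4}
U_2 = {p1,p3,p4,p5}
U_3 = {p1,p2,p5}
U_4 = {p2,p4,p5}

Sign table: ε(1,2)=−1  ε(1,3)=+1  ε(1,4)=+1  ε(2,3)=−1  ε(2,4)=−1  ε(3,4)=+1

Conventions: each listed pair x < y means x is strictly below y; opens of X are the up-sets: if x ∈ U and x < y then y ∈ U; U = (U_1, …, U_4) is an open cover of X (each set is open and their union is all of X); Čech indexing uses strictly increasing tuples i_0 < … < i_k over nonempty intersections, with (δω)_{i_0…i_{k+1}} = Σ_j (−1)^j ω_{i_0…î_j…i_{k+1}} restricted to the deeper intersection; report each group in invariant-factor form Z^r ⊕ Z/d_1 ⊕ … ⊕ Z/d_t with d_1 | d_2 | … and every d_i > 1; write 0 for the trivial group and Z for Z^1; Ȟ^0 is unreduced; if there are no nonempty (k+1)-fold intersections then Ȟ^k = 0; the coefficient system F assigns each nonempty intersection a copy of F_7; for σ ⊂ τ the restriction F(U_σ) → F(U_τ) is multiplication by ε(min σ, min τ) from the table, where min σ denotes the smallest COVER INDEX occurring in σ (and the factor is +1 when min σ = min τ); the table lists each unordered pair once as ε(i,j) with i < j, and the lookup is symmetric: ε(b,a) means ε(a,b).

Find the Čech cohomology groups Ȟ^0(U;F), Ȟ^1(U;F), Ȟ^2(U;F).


intersection data:
  U12={p1,p4} U13={p1,p2} U14={p2,p4} U23={p1,p5} U24={p4,p5} U34={p2,p5}
  U123={p1} U124={p4} U134={p2} U234={p5}
C dims 4,6,4; δ0: rk_F7 3; δ1: rk_F7 3
Ȟ^0 = (4 − 3) − 0 = 1, so Ȟ^0 ≅ Z/7
Ȟ^1 = (6 − 3) − 3 = 0, so Ȟ^1 ≅ 0
Ȟ^2 = (4 − 0) − 3 = 1, so Ȟ^2 ≅ Z/7

Ȟ^0 = Z/7,  Ȟ^1 = 0,  Ȟ^2 = Z/7


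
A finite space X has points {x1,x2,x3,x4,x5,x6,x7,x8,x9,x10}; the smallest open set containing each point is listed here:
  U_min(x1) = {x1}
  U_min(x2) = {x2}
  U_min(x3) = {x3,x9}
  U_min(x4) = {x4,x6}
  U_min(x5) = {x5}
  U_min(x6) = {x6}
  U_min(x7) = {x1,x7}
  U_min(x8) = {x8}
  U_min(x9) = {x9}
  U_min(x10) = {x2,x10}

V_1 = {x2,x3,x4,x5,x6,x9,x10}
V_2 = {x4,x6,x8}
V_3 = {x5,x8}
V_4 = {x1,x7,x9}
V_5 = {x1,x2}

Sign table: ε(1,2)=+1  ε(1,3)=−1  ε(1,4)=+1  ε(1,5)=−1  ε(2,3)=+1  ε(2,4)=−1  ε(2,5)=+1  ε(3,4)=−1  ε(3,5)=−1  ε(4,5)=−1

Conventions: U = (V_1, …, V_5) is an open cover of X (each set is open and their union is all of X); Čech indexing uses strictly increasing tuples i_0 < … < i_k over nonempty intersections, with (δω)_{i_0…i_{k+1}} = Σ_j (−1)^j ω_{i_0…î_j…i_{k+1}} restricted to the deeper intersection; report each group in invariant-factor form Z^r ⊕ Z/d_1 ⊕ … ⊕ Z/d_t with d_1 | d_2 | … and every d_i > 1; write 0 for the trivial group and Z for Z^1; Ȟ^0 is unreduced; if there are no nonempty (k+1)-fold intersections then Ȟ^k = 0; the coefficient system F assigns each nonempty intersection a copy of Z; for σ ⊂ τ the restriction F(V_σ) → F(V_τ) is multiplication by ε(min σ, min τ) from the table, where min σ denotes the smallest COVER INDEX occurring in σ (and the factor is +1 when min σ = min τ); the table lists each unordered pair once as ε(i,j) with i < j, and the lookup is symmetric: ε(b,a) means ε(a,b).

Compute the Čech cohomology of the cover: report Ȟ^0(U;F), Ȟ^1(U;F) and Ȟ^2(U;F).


intersection data:
  V12={x4,x6} V13={x5} V14={x9} V15={x2} V23={x8} V45={x1}
C dims 5,6; δ0: rk 5, SNF 1^4·2
Ȟ^0 = (5 − 5) − 0 = 0, so Ȟ^0 ≅ 0
Ȟ^1 = (6 − 0) − 5 = 1 plus torsion [2], so Ȟ^1 ≅ Z ⊕ Z/2
Ȟ^2 = (0 − 0) − 0 = 0, so Ȟ^2 ≅ 0

Ȟ^0 ≅ 0, Ȟ^1 ≅ Z ⊕ Z/2 and Ȟ^2 ≅ 0
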